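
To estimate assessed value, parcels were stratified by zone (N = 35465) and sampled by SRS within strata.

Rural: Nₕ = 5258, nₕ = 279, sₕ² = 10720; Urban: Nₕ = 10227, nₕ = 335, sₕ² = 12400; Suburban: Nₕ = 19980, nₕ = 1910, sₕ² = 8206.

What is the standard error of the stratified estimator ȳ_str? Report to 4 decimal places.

Var(ȳ_str) = Σₕ Wₕ²(1 − fₕ)sₕ²/nₕ with Wₕ = Nₕ/N, N = 35465.
Rural: Wₕ = 0.14825885; term = 0.14825885²·(1 − 0.05306200)·10720/279 = 0.79974837.
Urban: Wₕ = 0.28836881; term = 0.28836881²·(1 − 0.03275643)·12400/335 = 2.9772089.
Suburban: Wₕ = 0.56337234; term = 0.56337234²·(1 − 0.09559560)·8206/1910 = 1.2332521.
Sum = 5.0102094.
SE = √(5.0102094) = 2.2383.

2.2383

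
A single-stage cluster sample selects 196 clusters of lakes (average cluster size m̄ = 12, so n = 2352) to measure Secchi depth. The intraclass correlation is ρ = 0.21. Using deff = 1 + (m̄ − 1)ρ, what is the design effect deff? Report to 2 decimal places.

deff = 1 + (12 − 1)·0.21 = 1 + 2.31 = 3.31.

3.31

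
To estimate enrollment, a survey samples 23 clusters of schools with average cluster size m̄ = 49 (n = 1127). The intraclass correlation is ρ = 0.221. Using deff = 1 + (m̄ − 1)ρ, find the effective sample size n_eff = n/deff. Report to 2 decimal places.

97.09

deff = 1 + (49 − 1)·0.221 = 1 + 10.608 = 11.608.
n_eff = 1127 / 11.608 = 97.09.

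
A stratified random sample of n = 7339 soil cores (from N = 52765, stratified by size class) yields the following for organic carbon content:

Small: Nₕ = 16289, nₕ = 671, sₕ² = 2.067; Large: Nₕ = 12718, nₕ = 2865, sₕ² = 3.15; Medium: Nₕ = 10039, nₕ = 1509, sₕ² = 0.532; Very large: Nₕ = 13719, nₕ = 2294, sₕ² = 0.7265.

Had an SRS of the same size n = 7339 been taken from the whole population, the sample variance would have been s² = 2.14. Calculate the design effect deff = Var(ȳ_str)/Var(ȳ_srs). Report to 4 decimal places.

1.4326

Var(ȳ_str) = Σ Wₕ²(1−fₕ)sₕ²/nₕ with Wₕ = Nₕ/52765:
  Small: (16289/52765)²·(1−671/16289)·2.067/671 = 2.8147894 × 10^-4
  Large: (12718/52765)²·(1−2865/12718)·3.15/2865 = 4.9485886 × 10^-5
  Medium: (10039/52765)²·(1−1509/10039)·0.532/1509 = 1.0843513 × 10^-5
  Very large: (13719/52765)²·(1−2294/13719)·0.7265/2294 = 1.7829082 × 10^-5
  → Var(ȳ_str) = 3.5963742 × 10^-4.
Var(ȳ_srs) = (1 − 7339/52765)·2.14/7339 = 2.5103567 × 10^-4.
deff = (3.5963742 × 10^-4) / (2.5103567 × 10^-4) = 1.4326.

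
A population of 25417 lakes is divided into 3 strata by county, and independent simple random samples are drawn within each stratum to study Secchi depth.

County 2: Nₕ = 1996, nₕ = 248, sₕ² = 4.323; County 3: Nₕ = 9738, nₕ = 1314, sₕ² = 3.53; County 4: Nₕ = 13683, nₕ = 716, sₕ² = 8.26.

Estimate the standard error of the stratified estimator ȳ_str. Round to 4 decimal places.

0.0600

Var(ȳ_str) = Σₕ Wₕ²(1 − fₕ)sₕ²/nₕ with Wₕ = Nₕ/N, N = 25417.
County 2: Wₕ = 0.07853012; term = 0.07853012²·(1 − 0.12424850)·4.323/248 = 9.4142763 × 10^-5.
County 3: Wₕ = 0.38312940; term = 0.38312940²·(1 − 0.13493530)·3.53/1314 = 3.411292 × 10^-4.
County 4: Wₕ = 0.53834048; term = 0.53834048²·(1 − 0.05232771)·8.26/716 = 0.0031683947.
Sum = 0.0036036667.
SE = √(0.0036036667) = 0.0600.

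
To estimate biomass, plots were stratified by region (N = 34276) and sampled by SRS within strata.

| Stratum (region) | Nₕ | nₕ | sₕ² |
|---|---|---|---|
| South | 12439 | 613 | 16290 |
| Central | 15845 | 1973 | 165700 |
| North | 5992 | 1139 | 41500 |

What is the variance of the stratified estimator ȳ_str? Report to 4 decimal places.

19.9418

Var(ȳ_str) = Σₕ Wₕ²(1 − fₕ)sₕ²/nₕ with Wₕ = Nₕ/N, N = 34276.
South: Wₕ = 0.36290699; term = 0.36290699²·(1 − 0.04928049)·16290/613 = 3.3273898.
Central: Wₕ = 0.46227681; term = 0.46227681²·(1 − 0.12451878)·165700/1973 = 15.712543.
North: Wₕ = 0.17481620; term = 0.17481620²·(1 − 0.19008678)·41500/1139 = 0.90183316.
Sum = 19.941766.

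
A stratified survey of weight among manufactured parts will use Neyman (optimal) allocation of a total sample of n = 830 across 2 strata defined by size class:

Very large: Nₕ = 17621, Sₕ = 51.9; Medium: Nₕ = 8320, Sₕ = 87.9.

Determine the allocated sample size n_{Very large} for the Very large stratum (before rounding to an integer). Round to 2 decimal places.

461.19

Neyman allocation: nₕ = n·NₕSₕ / Σⱼ NⱼSⱼ.
Σ NⱼSⱼ = 17621·51.9 + 8320·87.9 = 1.6458579 × 10^6.
n_{Very large} = 830·17621·51.9 / (1.6458579 × 10^6) = 461.19.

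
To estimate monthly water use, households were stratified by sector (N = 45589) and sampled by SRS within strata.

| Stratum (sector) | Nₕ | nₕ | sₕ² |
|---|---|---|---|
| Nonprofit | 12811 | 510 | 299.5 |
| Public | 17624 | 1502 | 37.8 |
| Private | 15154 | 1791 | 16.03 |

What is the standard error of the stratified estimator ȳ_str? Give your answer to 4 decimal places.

Var(ȳ_str) = Σₕ Wₕ²(1 − fₕ)sₕ²/nₕ with Wₕ = Nₕ/N, N = 45589.
Nonprofit: Wₕ = 0.28101077; term = 0.28101077²·(1 − 0.03980954)·299.5/510 = 0.04452767.
Public: Wₕ = 0.38658448; term = 0.38658448²·(1 − 0.08522469)·37.8/1502 = 0.0034405283.
Private: Wₕ = 0.33240475; term = 0.33240475²·(1 − 0.11818662)·16.03/1791 = 8.720654 × 10^-4.
Sum = 0.048840264.
SE = √(0.048840264) = 0.2210.

0.2210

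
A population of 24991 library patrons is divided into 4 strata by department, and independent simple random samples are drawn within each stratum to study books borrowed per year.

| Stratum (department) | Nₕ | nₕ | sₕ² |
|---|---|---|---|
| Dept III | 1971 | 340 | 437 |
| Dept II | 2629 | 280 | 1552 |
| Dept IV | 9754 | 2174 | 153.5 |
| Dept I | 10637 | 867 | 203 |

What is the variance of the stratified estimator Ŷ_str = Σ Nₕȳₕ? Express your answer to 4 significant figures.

Var(Ŷ_str) = Σₕ Nₕ²(1 − fₕ)sₕ²/nₕ.
Dept III: 1971²·(1 − 340/1971)·437/340 = 4.1318363 × 10^6.
Dept II: 2629²·(1 − 280/2629)·1552/280 = 3.4230031 × 10^7.
Dept IV: 9754²·(1 − 2174/9754)·153.5/2174 = 5.2203641 × 10^6.
Dept I: 10637²·(1 − 867/10637)·203/867 = 2.433272 × 10^7.
Sum = 6.7914951 × 10^7.

6.791 × 10^7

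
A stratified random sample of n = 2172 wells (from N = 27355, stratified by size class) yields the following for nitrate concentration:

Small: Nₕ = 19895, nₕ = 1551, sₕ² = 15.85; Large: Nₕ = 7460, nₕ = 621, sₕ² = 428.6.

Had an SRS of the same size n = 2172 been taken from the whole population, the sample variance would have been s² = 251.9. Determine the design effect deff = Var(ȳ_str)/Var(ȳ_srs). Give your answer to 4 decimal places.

0.4874

Var(ȳ_str) = Σ Wₕ²(1−fₕ)sₕ²/nₕ with Wₕ = Nₕ/27355:
  Small: (19895/27355)²·(1−1551/19895)·15.85/1551 = 0.0049840457
  Large: (7460/27355)²·(1−621/7460)·428.6/621 = 0.047056385
  → Var(ȳ_str) = 0.052040431.
Var(ȳ_srs) = (1 − 2172/27355)·251.9/2172 = 0.1067675.
deff = 0.052040431 / 0.1067675 = 0.4874.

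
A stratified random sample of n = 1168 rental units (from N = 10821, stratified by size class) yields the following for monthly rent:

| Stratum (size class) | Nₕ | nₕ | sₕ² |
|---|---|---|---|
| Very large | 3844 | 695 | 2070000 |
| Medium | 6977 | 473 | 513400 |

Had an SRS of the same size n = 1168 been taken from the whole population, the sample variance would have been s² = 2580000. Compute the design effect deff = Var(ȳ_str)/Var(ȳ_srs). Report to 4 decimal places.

Var(ȳ_str) = Σ Wₕ²(1−fₕ)sₕ²/nₕ with Wₕ = Nₕ/10821:
  Very large: (3844/10821)²·(1−695/3844)·2070000/695 = 307.89794
  Medium: (6977/10821)²·(1−473/6977)·513400/473 = 420.63866
  → Var(ȳ_str) = 728.5366.
Var(ȳ_srs) = (1 − 1168/10821)·2580000/1168 = 1970.4788.
deff = 728.5366 / 1970.4788 = 0.3697.

0.3697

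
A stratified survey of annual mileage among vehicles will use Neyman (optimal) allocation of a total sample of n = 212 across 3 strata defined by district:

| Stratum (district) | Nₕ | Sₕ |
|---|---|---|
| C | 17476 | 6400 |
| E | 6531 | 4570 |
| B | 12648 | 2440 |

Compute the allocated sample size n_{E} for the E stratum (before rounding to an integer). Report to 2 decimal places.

Neyman allocation: nₕ = n·NₕSₕ / Σⱼ NⱼSⱼ.
Σ NⱼSⱼ = 17476·6400 + 6531·4570 + 12648·2440 = 1.7255419 × 10^8.
n_{E} = 212·6531·4570 / (1.7255419 × 10^8) = 36.67.

36.67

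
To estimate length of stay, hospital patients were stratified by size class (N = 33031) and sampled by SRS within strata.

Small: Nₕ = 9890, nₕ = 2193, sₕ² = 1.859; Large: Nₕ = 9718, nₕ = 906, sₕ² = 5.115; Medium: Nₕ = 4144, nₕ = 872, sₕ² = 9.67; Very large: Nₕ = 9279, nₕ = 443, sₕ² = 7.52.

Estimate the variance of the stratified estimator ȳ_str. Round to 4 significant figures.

0.001916

Var(ȳ_str) = Σₕ Wₕ²(1 − fₕ)sₕ²/nₕ with Wₕ = Nₕ/N, N = 33031.
Small: Wₕ = 0.29941570; term = 0.29941570²·(1 − 0.22173913)·1.859/2193 = 5.9144599 × 10^-5.
Large: Wₕ = 0.29420847; term = 0.29420847²·(1 − 0.09322906)·5.115/906 = 4.4312411 × 10^-4.
Medium: Wₕ = 0.12545790; term = 0.12545790²·(1 − 0.21042471)·9.67/872 = 1.3781598 × 10^-4.
Very large: Wₕ = 0.28091793; term = 0.28091793²·(1 − 0.04774221)·7.52/443 = 0.0012756383.
Sum = 0.001915723.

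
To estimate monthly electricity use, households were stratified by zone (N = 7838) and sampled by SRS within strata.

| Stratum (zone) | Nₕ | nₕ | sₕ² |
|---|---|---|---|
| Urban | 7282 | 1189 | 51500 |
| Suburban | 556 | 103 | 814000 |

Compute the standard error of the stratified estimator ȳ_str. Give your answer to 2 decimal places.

7.98

Var(ȳ_str) = Σₕ Wₕ²(1 − fₕ)sₕ²/nₕ with Wₕ = Nₕ/N, N = 7838.
Urban: Wₕ = 0.92906354; term = 0.92906354²·(1 − 0.16327932)·51500/1189 = 31.282158.
Suburban: Wₕ = 0.07093646; term = 0.07093646²·(1 − 0.18525180)·814000/103 = 32.400347.
Sum = 63.682505.
SE = √(63.682505) = 7.98.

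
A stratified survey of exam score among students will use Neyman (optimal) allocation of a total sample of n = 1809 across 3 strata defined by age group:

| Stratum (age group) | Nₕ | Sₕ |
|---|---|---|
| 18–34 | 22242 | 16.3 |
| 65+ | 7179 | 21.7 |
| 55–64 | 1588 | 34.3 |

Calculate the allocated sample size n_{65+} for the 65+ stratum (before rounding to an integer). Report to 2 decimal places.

492.00

Neyman allocation: nₕ = n·NₕSₕ / Σⱼ NⱼSⱼ.
Σ NⱼSⱼ = 22242·16.3 + 7179·21.7 + 1588·34.3 = 572797.3.
n_{65+} = 1809·7179·21.7 / 572797.3 = 492.00.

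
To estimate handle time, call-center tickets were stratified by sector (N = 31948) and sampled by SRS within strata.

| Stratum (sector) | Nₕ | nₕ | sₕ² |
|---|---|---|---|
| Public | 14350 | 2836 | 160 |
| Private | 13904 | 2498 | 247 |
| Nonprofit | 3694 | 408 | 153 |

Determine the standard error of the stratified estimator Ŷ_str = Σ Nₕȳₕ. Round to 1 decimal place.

Var(Ŷ_str) = Σₕ Nₕ²(1 − fₕ)sₕ²/nₕ.
Public: 14350²·(1 − 2836/14350)·160/2836 = 9.3216305 × 10^6.
Private: 13904²·(1 − 2498/13904)·247/2498 = 1.568114 × 10^7.
Nonprofit: 3694²·(1 − 408/3694)·153/408 = 4.5519315 × 10^6.
Sum = 2.9554702 × 10^7.
SE = √(2.9554702 × 10^7) = 5436.4.

5436.4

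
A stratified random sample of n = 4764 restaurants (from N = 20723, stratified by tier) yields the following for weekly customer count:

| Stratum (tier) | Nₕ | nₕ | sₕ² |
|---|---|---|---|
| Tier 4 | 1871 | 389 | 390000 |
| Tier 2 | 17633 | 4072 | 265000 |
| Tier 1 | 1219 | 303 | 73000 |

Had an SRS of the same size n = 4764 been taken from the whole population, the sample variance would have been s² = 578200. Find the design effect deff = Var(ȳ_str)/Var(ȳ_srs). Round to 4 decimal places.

Var(ȳ_str) = Σ Wₕ²(1−fₕ)sₕ²/nₕ with Wₕ = Nₕ/20723:
  Tier 4: (1871/20723)²·(1−389/1871)·390000/389 = 6.4733896
  Tier 2: (17633/20723)²·(1−4072/17633)·265000/4072 = 36.236878
  Tier 1: (1219/20723)²·(1−303/1219)·73000/303 = 0.62643232
  → Var(ȳ_str) = 43.3367.
Var(ȳ_srs) = (1 − 4764/20723)·578200/4764 = 93.467232.
deff = 43.3367 / 93.467232 = 0.4637.

0.4637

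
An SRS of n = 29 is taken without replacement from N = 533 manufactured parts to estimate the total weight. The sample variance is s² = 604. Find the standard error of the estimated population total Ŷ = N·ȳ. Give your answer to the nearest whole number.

2365

Var(Ŷ) = N²·Var(ȳ) = N²·(1 − n/N)·s²/n.
f = 29/533 = 0.05440901; Var(ȳ) = 0.94559099·604/29 = 19.694378.
Var(Ŷ) = 533² · 19.694378 = 5.5949562 × 10^6.
SE(Ŷ) = √(5.5949562 × 10^6) = 2365.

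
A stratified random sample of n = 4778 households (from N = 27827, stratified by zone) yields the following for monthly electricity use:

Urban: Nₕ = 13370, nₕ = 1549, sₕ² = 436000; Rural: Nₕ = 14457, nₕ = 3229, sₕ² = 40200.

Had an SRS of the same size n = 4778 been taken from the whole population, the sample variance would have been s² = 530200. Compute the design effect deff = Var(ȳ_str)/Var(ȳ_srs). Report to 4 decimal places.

Var(ȳ_str) = Σ Wₕ²(1−fₕ)sₕ²/nₕ with Wₕ = Nₕ/27827:
  Urban: (13370/27827)²·(1−1549/13370)·436000/1549 = 57.44972
  Rural: (14457/27827)²·(1−3229/14457)·40200/3229 = 2.6097915
  → Var(ȳ_str) = 60.059512.
Var(ȳ_srs) = (1 − 4778/27827)·530200/4778 = 91.913494.
deff = 60.059512 / 91.913494 = 0.6534.

0.6534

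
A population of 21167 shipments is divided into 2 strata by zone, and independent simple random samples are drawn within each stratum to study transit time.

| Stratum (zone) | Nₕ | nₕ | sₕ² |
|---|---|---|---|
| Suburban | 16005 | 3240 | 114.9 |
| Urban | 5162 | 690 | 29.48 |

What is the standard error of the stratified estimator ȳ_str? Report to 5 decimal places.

Var(ȳ_str) = Σₕ Wₕ²(1 − fₕ)sₕ²/nₕ with Wₕ = Nₕ/N, N = 21167.
Suburban: Wₕ = 0.75612982; term = 0.75612982²·(1 − 0.20243674)·114.9/3240 = 0.016170852.
Urban: Wₕ = 0.24387018; term = 0.24387018²·(1 − 0.13366912)·29.48/690 = 0.0022013017.
Sum = 0.018372154.
SE = √(0.018372154) = 0.13554.

0.13554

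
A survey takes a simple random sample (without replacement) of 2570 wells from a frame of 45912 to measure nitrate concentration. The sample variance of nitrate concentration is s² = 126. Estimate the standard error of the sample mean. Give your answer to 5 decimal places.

0.21513

Under SRS without replacement, Var(ȳ) = (1 − f)·s²/n with f = n/N = 2570/45912 = 0.05597665.
Var(ȳ) = (1 − 0.05597665)·126/2570 = 0.94402335·0.049027237 = 0.046282857.
SE(ȳ) = √(0.046282857) = 0.21513.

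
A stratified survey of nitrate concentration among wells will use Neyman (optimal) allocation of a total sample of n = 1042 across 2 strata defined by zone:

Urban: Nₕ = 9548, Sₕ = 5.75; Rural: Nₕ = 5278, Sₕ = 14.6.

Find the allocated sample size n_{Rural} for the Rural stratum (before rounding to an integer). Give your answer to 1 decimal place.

Neyman allocation: nₕ = n·NₕSₕ / Σⱼ NⱼSⱼ.
Σ NⱼSⱼ = 9548·5.75 + 5278·14.6 = 131959.8.
n_{Rural} = 1042·5278·14.6 / 131959.8 = 608.5.

608.5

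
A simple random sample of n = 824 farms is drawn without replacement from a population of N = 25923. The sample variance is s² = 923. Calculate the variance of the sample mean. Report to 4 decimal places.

1.0845

Under SRS without replacement, Var(ȳ) = (1 − f)·s²/n with f = n/N = 824/25923 = 0.03178644.
Var(ȳ) = (1 − 0.03178644)·923/824 = 0.96821356·1.1201456 = 1.0845402.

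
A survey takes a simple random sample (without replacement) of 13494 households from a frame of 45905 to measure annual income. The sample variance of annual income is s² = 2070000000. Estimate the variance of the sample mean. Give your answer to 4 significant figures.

Under SRS without replacement, Var(ȳ) = (1 − f)·s²/n with f = n/N = 13494/45905 = 0.29395491.
Var(ȳ) = (1 − 0.29395491)·2070000000/13494 = 0.70604509·153401.51 = 108308.38.

108300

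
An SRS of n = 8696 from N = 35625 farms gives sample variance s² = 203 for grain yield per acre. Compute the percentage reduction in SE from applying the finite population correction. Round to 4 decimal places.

f = n/N = 8696/35625 = 0.24409825.
SE_no-fpc = √(s²/n) = 0.15278765; SE_fpc = √((1−f)s²/n) = 0.13283757.
Ratio = √(1−f) = 0.86942611. Reduction = 100·(1 − 0.86942611) = 13.0574%.

13.0574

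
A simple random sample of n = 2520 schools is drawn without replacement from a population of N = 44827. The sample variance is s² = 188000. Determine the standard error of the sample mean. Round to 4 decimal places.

Under SRS without replacement, Var(ȳ) = (1 − f)·s²/n with f = n/N = 2520/44827 = 0.05621612.
Var(ȳ) = (1 − 0.05621612)·188000/2520 = 0.94378388·74.603175 = 70.409274.
SE(ȳ) = √(70.409274) = 8.3910.

8.3910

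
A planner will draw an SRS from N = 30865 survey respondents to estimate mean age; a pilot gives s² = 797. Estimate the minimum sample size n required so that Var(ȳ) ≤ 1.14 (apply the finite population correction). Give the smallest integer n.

684

Without fpc, n₀ = s²/D = 797/1.14 = 699.1228.
With fpc, (1 − n/N)·s²/n ≤ D requires n ≥ n₀/(1 + n₀/N) = 699.1228/(1 + 699.1228/30865) = 683.6377.
Rounding up, n = 684.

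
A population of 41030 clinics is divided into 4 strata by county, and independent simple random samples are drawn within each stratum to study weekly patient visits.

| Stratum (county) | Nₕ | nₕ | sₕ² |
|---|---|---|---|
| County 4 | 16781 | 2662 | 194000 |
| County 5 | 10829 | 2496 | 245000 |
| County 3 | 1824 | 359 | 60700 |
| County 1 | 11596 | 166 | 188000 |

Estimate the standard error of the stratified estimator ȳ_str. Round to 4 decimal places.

10.2447

Var(ȳ_str) = Σₕ Wₕ²(1 − fₕ)sₕ²/nₕ with Wₕ = Nₕ/N, N = 41030.
County 4: Wₕ = 0.40899342; term = 0.40899342²·(1 − 0.15863179)·194000/2662 = 10.256813.
County 5: Wₕ = 0.26392883; term = 0.26392883²·(1 − 0.23049220)·245000/2496 = 5.2614834.
County 3: Wₕ = 0.04445528; term = 0.04445528²·(1 − 0.19682018)·60700/359 = 0.26838217.
County 1: Wₕ = 0.28262247; term = 0.28262247²·(1 − 0.01431528)·188000/166 = 89.166386.
Sum = 104.95306.
SE = √(104.95306) = 10.2447.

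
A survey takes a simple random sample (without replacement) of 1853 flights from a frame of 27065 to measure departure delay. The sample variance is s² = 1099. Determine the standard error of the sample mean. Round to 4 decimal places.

0.7433

Under SRS without replacement, Var(ȳ) = (1 − f)·s²/n with f = n/N = 1853/27065 = 0.06846481.
Var(ȳ) = (1 − 0.06846481)·1099/1853 = 0.93153519·0.59309228 = 0.55248633.
SE(ȳ) = √(0.55248633) = 0.7433.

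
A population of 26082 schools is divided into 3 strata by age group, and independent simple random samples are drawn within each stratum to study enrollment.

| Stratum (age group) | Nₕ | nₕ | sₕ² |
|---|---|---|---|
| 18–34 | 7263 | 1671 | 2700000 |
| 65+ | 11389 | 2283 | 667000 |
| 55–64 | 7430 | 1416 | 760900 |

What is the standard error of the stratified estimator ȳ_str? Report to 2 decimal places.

Var(ȳ_str) = Σₕ Wₕ²(1 − fₕ)sₕ²/nₕ with Wₕ = Nₕ/N, N = 26082.
18–34: Wₕ = 0.27846791; term = 0.27846791²·(1 − 0.23007022)·2700000/1671 = 96.469214.
65+: Wₕ = 0.43666130; term = 0.43666130²·(1 − 0.20045658)·667000/2283 = 44.54012.
55–64: Wₕ = 0.28487079; term = 0.28487079²·(1 − 0.19057873)·760900/1416 = 35.296756.
Sum = 176.30609.
SE = √(176.30609) = 13.28.

13.28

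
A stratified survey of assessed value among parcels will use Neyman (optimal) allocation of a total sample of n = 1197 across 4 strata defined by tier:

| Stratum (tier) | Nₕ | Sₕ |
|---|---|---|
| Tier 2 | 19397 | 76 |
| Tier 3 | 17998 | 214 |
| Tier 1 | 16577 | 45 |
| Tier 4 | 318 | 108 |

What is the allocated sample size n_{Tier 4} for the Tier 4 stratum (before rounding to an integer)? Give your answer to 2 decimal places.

6.73

Neyman allocation: nₕ = n·NₕSₕ / Σⱼ NⱼSⱼ.
Σ NⱼSⱼ = 19397·76 + 17998·214 + 16577·45 + 318·108 = 6.106053 × 10^6.
n_{Tier 4} = 1197·318·108 / (6.106053 × 10^6) = 6.73.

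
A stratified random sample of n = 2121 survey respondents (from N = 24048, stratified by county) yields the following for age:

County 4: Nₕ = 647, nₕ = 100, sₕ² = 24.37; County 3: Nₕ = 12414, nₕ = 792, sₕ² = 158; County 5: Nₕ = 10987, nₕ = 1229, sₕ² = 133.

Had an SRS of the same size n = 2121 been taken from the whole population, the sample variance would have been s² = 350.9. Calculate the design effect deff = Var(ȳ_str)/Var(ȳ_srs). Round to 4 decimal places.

Var(ȳ_str) = Σ Wₕ²(1−fₕ)sₕ²/nₕ with Wₕ = Nₕ/24048:
  County 4: (647/24048)²·(1−100/647)·24.37/100 = 1.4913831 × 10^-4
  County 3: (12414/24048)²·(1−792/12414)·158/792 = 0.04976988
  County 5: (10987/24048)²·(1−1229/10987)·133/1229 = 0.020062348
  → Var(ȳ_str) = 0.069981366.
Var(ȳ_srs) = (1 − 2121/24048)·350.9/2121 = 0.15084918.
deff = 0.069981366 / 0.15084918 = 0.4639.

0.4639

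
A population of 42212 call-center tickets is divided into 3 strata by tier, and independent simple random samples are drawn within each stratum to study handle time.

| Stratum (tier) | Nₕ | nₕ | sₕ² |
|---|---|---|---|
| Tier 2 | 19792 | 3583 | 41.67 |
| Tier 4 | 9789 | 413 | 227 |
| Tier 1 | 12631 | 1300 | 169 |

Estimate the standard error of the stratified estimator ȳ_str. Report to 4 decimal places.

0.2021

Var(ȳ_str) = Σₕ Wₕ²(1 − fₕ)sₕ²/nₕ with Wₕ = Nₕ/N, N = 42212.
Tier 2: Wₕ = 0.46887141; term = 0.46887141²·(1 − 0.18103274)·41.67/3583 = 0.0020938749.
Tier 4: Wₕ = 0.23190088; term = 0.23190088²·(1 − 0.04219021)·227/413 = 0.028311304.
Tier 1: Wₕ = 0.29922771; term = 0.29922771²·(1 − 0.10292138)·169/1300 = 0.01044185.
Sum = 0.040847029.
SE = √(0.040847029) = 0.2021.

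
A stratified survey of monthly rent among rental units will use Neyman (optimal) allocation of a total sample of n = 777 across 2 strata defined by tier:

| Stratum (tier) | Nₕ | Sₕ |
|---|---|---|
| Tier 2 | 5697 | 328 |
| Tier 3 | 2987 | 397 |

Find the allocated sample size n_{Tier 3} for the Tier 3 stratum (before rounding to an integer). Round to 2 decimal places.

Neyman allocation: nₕ = n·NₕSₕ / Σⱼ NⱼSⱼ.
Σ NⱼSⱼ = 5697·328 + 2987·397 = 3.054455 × 10^6.
n_{Tier 3} = 777·2987·397 / (3.054455 × 10^6) = 301.66.

301.66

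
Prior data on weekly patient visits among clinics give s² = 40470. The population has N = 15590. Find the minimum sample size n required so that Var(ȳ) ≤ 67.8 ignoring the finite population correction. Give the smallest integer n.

Without fpc, n₀ = s²/D = 40470/67.8 = 596.9027.
Rounding up, n = 597.

597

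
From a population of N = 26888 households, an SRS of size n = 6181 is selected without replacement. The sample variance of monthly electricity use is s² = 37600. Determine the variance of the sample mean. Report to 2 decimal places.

Under SRS without replacement, Var(ȳ) = (1 − f)·s²/n with f = n/N = 6181/26888 = 0.22987950.
Var(ȳ) = (1 − 0.22987950)·37600/6181 = 0.77012050·6.0831581 = 4.6847647.

4.68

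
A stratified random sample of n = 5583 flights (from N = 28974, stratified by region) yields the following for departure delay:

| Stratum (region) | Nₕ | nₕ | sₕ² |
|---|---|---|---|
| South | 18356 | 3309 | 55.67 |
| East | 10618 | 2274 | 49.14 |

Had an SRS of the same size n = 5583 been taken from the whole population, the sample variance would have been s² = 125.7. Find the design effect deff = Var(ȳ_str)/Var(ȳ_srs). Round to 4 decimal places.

Var(ȳ_str) = Σ Wₕ²(1−fₕ)sₕ²/nₕ with Wₕ = Nₕ/28974:
  South: (18356/28974)²·(1−3309/18356)·55.67/3309 = 0.005535228
  East: (10618/28974)²·(1−2274/10618)·49.14/2274 = 0.0022805773
  → Var(ȳ_str) = 0.0078158053.
Var(ȳ_srs) = (1 − 5583/28974)·125.7/5583 = 0.018176405.
deff = 0.0078158053 / 0.018176405 = 0.4300.

0.4300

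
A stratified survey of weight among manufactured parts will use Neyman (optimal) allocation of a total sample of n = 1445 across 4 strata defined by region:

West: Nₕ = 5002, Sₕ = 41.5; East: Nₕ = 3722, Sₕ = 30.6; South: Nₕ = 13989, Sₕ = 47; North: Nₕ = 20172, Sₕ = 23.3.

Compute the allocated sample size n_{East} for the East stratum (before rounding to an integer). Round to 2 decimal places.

113.58

Neyman allocation: nₕ = n·NₕSₕ / Σⱼ NⱼSⱼ.
Σ NⱼSⱼ = 5002·41.5 + 3722·30.6 + 13989·47 + 20172·23.3 = 1.4489668 × 10^6.
n_{East} = 1445·3722·30.6 / (1.4489668 × 10^6) = 113.58.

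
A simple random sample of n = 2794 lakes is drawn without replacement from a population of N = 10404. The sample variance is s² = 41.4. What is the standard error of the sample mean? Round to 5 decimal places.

0.10411

Under SRS without replacement, Var(ȳ) = (1 − f)·s²/n with f = n/N = 2794/10404 = 0.26855056.
Var(ȳ) = (1 − 0.26855056)·41.4/2794 = 0.73144944·0.014817466 = 0.010838227.
SE(ȳ) = √(0.010838227) = 0.10411.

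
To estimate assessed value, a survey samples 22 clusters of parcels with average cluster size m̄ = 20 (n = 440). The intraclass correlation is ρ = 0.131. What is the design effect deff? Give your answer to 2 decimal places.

3.49

deff = 1 + (20 − 1)·0.131 = 1 + 2.489 = 3.489.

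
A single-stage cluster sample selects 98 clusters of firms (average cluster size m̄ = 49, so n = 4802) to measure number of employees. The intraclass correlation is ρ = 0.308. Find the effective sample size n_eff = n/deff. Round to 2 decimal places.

304.23

deff = 1 + (49 − 1)·0.308 = 1 + 14.784 = 15.784.
n_eff = 4802 / 15.784 = 304.23.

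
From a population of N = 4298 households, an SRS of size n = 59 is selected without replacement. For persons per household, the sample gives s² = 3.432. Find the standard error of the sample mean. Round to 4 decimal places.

Under SRS without replacement, Var(ȳ) = (1 − f)·s²/n with f = n/N = 59/4298 = 0.01372732.
Var(ȳ) = (1 − 0.01372732)·3.432/59 = 0.98627268·0.058169492 = 0.057370981.
SE(ȳ) = √(0.057370981) = 0.2395.

0.2395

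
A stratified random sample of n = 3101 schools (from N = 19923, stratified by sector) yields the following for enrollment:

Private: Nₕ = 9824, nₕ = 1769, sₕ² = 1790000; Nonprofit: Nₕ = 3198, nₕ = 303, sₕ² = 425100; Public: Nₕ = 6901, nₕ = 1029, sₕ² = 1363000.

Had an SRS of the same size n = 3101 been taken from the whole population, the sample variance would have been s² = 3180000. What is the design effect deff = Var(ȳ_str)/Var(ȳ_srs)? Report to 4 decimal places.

Var(ȳ_str) = Σ Wₕ²(1−fₕ)sₕ²/nₕ with Wₕ = Nₕ/19923:
  Private: (9824/19923)²·(1−1769/9824)·1790000/1769 = 201.7296
  Nonprofit: (3198/19923)²·(1−303/3198)·425100/303 = 32.723974
  Public: (6901/19923)²·(1−1029/6901)·1363000/1029 = 135.22877
  → Var(ȳ_str) = 369.68234.
Var(ȳ_srs) = (1 − 3101/19923)·3180000/3101 = 865.86114.
deff = 369.68234 / 865.86114 = 0.4270.

0.4270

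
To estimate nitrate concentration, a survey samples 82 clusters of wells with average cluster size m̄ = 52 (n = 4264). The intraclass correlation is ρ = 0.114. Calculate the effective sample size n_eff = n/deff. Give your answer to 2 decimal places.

deff = 1 + (52 − 1)·0.114 = 1 + 5.814 = 6.814.
n_eff = 4264 / 6.814 = 625.77.

625.77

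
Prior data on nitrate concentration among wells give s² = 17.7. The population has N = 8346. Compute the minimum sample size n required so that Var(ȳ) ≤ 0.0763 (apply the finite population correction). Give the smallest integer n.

Without fpc, n₀ = s²/D = 17.7/0.0763 = 231.9790.
With fpc, (1 − n/N)·s²/n ≤ D requires n ≥ n₀/(1 + n₀/N) = 231.9790/(1 + 231.9790/8346) = 225.7055.
Rounding up, n = 226.

226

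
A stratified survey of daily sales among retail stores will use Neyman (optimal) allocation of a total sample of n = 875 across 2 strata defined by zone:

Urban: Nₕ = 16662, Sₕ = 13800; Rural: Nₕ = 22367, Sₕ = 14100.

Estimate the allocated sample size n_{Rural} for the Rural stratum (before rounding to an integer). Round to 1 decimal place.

506.0

Neyman allocation: nₕ = n·NₕSₕ / Σⱼ NⱼSⱼ.
Σ NⱼSⱼ = 16662·13800 + 22367·14100 = 5.453103 × 10^8.
n_{Rural} = 875·22367·14100 / (5.453103 × 10^8) = 506.0.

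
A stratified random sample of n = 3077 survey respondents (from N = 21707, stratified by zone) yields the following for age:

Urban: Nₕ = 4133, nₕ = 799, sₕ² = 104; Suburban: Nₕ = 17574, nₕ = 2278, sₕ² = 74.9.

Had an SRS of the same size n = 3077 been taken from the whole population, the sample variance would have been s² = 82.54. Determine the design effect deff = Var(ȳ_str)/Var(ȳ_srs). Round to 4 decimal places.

0.9801

Var(ȳ_str) = Σ Wₕ²(1−fₕ)sₕ²/nₕ with Wₕ = Nₕ/21707:
  Urban: (4133/21707)²·(1−799/4133)·104/799 = 0.0038064309
  Suburban: (17574/21707)²·(1−2278/17574)·74.9/2278 = 0.018757588
  → Var(ȳ_str) = 0.022564019.
Var(ȳ_srs) = (1 − 3077/21707)·82.54/3077 = 0.023022369.
deff = 0.022564019 / 0.023022369 = 0.9801.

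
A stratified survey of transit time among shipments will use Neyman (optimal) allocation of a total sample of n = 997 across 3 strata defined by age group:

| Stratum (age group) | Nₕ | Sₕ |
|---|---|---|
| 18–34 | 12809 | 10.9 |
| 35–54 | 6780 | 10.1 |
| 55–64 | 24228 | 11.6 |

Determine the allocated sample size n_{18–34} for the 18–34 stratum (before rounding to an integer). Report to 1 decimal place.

284.6

Neyman allocation: nₕ = n·NₕSₕ / Σⱼ NⱼSⱼ.
Σ NⱼSⱼ = 12809·10.9 + 6780·10.1 + 24228·11.6 = 489140.9.
n_{18–34} = 997·12809·10.9 / 489140.9 = 284.6.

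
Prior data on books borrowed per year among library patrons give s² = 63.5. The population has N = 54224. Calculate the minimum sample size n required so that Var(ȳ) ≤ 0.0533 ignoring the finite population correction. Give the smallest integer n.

Without fpc, n₀ = s²/D = 63.5/0.0533 = 1191.3696.
Rounding up, n = 1192.

1192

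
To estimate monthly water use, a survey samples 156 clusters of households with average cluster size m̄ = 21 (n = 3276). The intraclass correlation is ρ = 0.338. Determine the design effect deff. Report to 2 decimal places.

deff = 1 + (21 − 1)·0.338 = 1 + 6.76 = 7.76.

7.76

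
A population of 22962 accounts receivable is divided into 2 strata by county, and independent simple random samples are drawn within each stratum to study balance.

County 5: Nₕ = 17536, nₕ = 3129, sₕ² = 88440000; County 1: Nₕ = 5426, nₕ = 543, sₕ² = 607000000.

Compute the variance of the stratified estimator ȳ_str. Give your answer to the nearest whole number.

Var(ȳ_str) = Σₕ Wₕ²(1 − fₕ)sₕ²/nₕ with Wₕ = Nₕ/N, N = 22962.
County 5: Wₕ = 0.76369654; term = 0.76369654²·(1 − 0.17843294)·88440000/3129 = 13543.404.
County 1: Wₕ = 0.23630346; term = 0.23630346²·(1 − 0.10007372)·607000000/543 = 56174.078.
Sum = 69717.482.

69717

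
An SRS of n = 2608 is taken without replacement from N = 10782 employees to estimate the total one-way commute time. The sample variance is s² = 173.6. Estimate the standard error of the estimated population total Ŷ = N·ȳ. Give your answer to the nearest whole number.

2422

Var(Ŷ) = N²·Var(ȳ) = N²·(1 − n/N)·s²/n.
f = 2608/10782 = 0.24188462; Var(ȳ) = 0.75811538·173.6/2608 = 0.050463508.
Var(Ŷ) = 10782² · 0.050463508 = 5.8664597 × 10^6.
SE(Ŷ) = √(5.8664597 × 10^6) = 2422.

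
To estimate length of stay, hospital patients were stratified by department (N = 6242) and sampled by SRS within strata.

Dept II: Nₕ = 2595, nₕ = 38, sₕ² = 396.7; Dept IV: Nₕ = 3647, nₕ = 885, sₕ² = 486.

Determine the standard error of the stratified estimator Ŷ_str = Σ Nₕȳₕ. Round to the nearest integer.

8649

Var(Ŷ_str) = Σₕ Nₕ²(1 − fₕ)sₕ²/nₕ.
Dept II: 2595²·(1 − 38/2595)·396.7/38 = 6.927024 × 10^7.
Dept IV: 3647²·(1 − 885/3647)·486/885 = 5.5316212 × 10^6.
Sum = 7.4801861 × 10^7.
SE = √(7.4801861 × 10^7) = 8649.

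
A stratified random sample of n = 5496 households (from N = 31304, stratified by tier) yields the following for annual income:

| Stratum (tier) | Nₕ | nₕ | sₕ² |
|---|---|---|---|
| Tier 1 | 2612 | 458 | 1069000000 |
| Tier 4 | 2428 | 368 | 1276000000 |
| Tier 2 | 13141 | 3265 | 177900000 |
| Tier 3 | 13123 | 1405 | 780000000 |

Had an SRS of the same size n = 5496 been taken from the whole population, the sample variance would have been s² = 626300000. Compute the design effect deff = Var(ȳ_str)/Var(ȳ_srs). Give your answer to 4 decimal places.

1.3351

Var(ȳ_str) = Σ Wₕ²(1−fₕ)sₕ²/nₕ with Wₕ = Nₕ/31304:
  Tier 1: (2612/31304)²·(1−458/2612)·1069000000/458 = 13400.822
  Tier 4: (2428/31304)²·(1−368/2428)·1276000000/368 = 17697.792
  Tier 2: (13141/31304)²·(1−3265/13141)·177900000/3265 = 7216.1008
  Tier 3: (13123/31304)²·(1−1405/13123)·780000000/1405 = 87117.465
  → Var(ȳ_str) = 125432.18.
Var(ȳ_srs) = (1 − 5496/31304)·626300000/5496 = 93948.576.
deff = 125432.18 / 93948.576 = 1.3351.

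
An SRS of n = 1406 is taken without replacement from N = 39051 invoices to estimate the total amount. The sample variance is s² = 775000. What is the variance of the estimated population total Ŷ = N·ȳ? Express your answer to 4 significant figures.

8.103 × 10^11

Var(Ŷ) = N²·Var(ȳ) = N²·(1 − n/N)·s²/n.
f = 1406/39051 = 0.03600420; Var(ȳ) = 0.96399580·775000/1406 = 531.36326.
Var(Ŷ) = 39051² · 531.36326 = 8.1031866 × 10^11.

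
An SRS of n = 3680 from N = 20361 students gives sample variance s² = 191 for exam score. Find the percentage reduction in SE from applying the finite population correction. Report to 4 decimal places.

f = n/N = 3680/20361 = 0.18073768.
SE_no-fpc = √(s²/n) = 0.22782049; SE_fpc = √((1−f)s²/n) = 0.20620741.
Ratio = √(1−f) = 0.90513110. Reduction = 100·(1 − 0.90513110) = 9.4869%.

9.4869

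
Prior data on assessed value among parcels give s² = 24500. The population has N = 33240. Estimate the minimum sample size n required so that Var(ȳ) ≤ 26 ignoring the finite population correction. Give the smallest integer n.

Without fpc, n₀ = s²/D = 24500/26 = 942.3077.
Rounding up, n = 943.

943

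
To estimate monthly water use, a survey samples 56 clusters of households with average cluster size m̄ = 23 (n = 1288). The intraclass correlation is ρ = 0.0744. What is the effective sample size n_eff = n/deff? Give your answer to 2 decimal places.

488.47

deff = 1 + (23 − 1)·0.0744 = 1 + 1.6368 = 2.6368.
n_eff = 1288 / 2.6368 = 488.47.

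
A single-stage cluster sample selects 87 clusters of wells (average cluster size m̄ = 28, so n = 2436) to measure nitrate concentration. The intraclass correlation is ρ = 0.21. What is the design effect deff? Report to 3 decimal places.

6.670

deff = 1 + (28 − 1)·0.21 = 1 + 5.67 = 6.67.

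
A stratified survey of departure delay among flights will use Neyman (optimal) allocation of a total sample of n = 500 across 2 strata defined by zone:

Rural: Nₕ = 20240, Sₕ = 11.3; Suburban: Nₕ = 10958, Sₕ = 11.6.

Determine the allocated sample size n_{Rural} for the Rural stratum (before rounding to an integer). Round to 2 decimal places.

321.38

Neyman allocation: nₕ = n·NₕSₕ / Σⱼ NⱼSⱼ.
Σ NⱼSⱼ = 20240·11.3 + 10958·11.6 = 355824.8.
n_{Rural} = 500·20240·11.3 / 355824.8 = 321.38.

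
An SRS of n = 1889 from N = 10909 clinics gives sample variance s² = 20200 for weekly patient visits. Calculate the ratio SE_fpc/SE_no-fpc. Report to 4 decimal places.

0.9093

f = n/N = 1889/10909 = 0.17315978.
SE_no-fpc = √(s²/n) = 3.27009; SE_fpc = √((1−f)s²/n) = 2.9735175.
Ratio = √(1−f) = 0.90930755.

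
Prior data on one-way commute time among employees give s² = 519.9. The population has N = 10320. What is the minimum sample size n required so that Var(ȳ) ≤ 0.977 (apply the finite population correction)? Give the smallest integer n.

507

Without fpc, n₀ = s²/D = 519.9/0.977 = 532.1392.
With fpc, (1 − n/N)·s²/n ≤ D requires n ≥ n₀/(1 + n₀/N) = 532.1392/(1 + 532.1392/10320) = 506.0455.
Rounding up, n = 507.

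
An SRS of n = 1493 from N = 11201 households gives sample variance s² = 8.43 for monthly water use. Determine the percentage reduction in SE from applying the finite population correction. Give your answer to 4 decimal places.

f = n/N = 1493/11201 = 0.13329167.
SE_no-fpc = √(s²/n) = 0.075142196; SE_fpc = √((1−f)s²/n) = 0.069955259.
Ratio = √(1−f) = 0.93097171. Reduction = 100·(1 − 0.93097171) = 6.9028%.

6.9028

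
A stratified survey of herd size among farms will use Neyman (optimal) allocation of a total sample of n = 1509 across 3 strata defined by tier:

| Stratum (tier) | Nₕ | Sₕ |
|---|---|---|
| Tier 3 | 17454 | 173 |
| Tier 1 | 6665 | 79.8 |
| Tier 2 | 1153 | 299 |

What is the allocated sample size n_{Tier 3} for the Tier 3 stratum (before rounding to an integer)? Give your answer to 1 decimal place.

Neyman allocation: nₕ = n·NₕSₕ / Σⱼ NⱼSⱼ.
Σ NⱼSⱼ = 17454·173 + 6665·79.8 + 1153·299 = 3.896156 × 10^6.
n_{Tier 3} = 1509·17454·173 / (3.896156 × 10^6) = 1169.5.

1169.5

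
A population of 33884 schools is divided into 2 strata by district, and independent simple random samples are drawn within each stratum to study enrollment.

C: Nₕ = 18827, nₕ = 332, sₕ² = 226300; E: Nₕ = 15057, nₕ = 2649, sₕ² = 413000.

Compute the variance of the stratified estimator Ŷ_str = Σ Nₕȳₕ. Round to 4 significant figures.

2.665 × 10^11

Var(Ŷ_str) = Σₕ Nₕ²(1 − fₕ)sₕ²/nₕ.
C: 18827²·(1 − 332/18827)·226300/332 = 2.3734601 × 10^11.
E: 15057²·(1 − 2649/15057)·413000/2649 = 2.9127843 × 10^10.
Sum = 2.6647385 × 10^11.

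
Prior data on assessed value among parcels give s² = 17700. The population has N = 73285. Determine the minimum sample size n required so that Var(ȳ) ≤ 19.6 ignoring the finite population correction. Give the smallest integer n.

Without fpc, n₀ = s²/D = 17700/19.6 = 903.0612.
Rounding up, n = 904.

904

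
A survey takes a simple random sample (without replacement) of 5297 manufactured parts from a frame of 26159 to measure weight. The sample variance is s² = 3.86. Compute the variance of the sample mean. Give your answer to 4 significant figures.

Under SRS without replacement, Var(ȳ) = (1 − f)·s²/n with f = n/N = 5297/26159 = 0.20249245.
Var(ȳ) = (1 − 0.20249245)·3.86/5297 = 0.79750755·7.2871437 × 10^-4 = 5.8115521 × 10^-4.

5.812 × 10^-4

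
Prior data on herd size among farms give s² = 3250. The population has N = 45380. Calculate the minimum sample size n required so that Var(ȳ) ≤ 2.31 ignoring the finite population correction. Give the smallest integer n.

1407

Without fpc, n₀ = s²/D = 3250/2.31 = 1406.9264.
Rounding up, n = 1407.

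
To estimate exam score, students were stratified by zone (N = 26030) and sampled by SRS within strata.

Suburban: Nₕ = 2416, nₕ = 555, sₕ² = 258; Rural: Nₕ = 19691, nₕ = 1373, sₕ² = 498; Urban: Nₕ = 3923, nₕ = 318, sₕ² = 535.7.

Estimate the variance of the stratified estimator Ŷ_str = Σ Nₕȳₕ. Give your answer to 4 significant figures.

Var(Ŷ_str) = Σₕ Nₕ²(1 − fₕ)sₕ²/nₕ.
Suburban: 2416²·(1 − 555/2416)·258/555 = 2.0901142 × 10^6.
Rural: 19691²·(1 − 1373/19691)·498/1373 = 1.3082918 × 10^8.
Urban: 3923²·(1 − 318/3923)·535.7/318 = 2.3824188 × 10^7.
Sum = 1.5674348 × 10^8.

1.567 × 10^8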